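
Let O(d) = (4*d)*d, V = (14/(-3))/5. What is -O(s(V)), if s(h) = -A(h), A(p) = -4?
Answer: -64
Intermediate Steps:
V = -14/15 (V = (14*(-⅓))*(⅕) = -14/3*⅕ = -14/15 ≈ -0.93333)
s(h) = 4 (s(h) = -1*(-4) = 4)
O(d) = 4*d²
-O(s(V)) = -4*4² = -4*16 = -1*64 = -64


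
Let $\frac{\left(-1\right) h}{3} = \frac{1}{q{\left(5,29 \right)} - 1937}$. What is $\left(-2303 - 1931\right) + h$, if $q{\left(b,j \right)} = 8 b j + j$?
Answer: $- \frac{3167029}{748} \approx -4234.0$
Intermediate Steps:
$q{\left(b,j \right)} = j + 8 b j$ ($q{\left(b,j \right)} = 8 b j + j = j + 8 b j$)
$h = \frac{3}{748}$ ($h = - \frac{3}{29 \left(1 + 8 \cdot 5\right) - 1937} = - \frac{3}{29 \left(1 + 40\right) - 1937} = - \frac{3}{29 \cdot 41 - 1937} = - \frac{3}{1189 - 1937} = - \frac{3}{-748} = \left(-3\right) \left(- \frac{1}{748}\right) = \frac{3}{748} \approx 0.0040107$)
$\left(-2303 - 1931\right) + h = \left(-2303 - 1931\right) + \frac{3}{748} = -4234 + \frac{3}{748} = - \frac{3167029}{748}$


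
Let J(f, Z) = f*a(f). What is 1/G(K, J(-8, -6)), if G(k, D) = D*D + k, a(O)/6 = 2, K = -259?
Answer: 1/8957 ≈ 0.00011164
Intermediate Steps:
a(O) = 12 (a(O) = 6*2 = 12)
J(f, Z) = 12*f (J(f, Z) = f*12 = 12*f)
G(k, D) = k + D**2 (G(k, D) = D**2 + k = k + D**2)
1/G(K, J(-8, -6)) = 1/(-259 + (12*(-8))**2) = 1/(-259 + (-96)**2) = 1/(-259 + 9216) = 1/8957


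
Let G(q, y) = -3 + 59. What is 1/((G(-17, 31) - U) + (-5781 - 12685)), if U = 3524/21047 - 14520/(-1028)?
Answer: -5409079/99658450668 ≈ -5.4276e-5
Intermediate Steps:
U = 77306278/5409079 (U = 3524*(1/21047) - 14520*(-1/1028) = 3524/21047 + 3630/257 = 77306278/5409079 ≈ 14.292)
G(q, y) = 56
1/((G(-17, 31) - U) + (-5781 - 12685)) = 1/((56 - 1*77306278/5409079) + (-5781 - 12685)) = 1/((56 - 77306278/5409079) - 18466) = 1/(225602146/5409079 - 18466) = 1/(-99658450668/5409079) = -5409079/99658450668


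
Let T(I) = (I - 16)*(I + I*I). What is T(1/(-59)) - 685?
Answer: -140629805/205379 ≈ -684.73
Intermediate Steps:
T(I) = (-16 + I)*(I + I²)
T(1/(-59)) - 685 = (-16 + (1/(-59))² - 15/(-59))/(-59) - 685 = -(-16 + (-1/59)² - 15*(-1/59))/59 - 685 = -(-16 + 1/3481 + 15/59)/59 - 685 = -1/59*(-54810/3481) - 685 = 54810/205379 - 685 = -140629805/205379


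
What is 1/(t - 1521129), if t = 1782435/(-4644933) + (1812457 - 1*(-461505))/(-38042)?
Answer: -29450423531/44799664996707635 ≈ -6.5738e-7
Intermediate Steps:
t = -1771701421136/29450423531 (t = 1782435*(-1/4644933) + (1812457 + 461505)*(-1/38042) = -594145/1548311 + 2273962*(-1/38042) = -594145/1548311 - 1136981/19021 = -1771701421136/29450423531 ≈ -60.159)
1/(t - 1521129) = 1/(-1771701421136/29450423531 - 1521129) = 1/(-44799664996707635/29450423531) = -29450423531/44799664996707635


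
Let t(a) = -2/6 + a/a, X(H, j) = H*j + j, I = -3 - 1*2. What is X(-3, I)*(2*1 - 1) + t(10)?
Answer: 32/3 ≈ 10.667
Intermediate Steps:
I = -5 (I = -3 - 2 = -5)
X(H, j) = j + H*j
t(a) = 2/3 (t(a) = -2*1/6 + 1 = -1/3 + 1 = 2/3)
X(-3, I)*(2*1 - 1) + t(10) = (-5*(1 - 3))*(2*1 - 1) + 2/3 = (-5*(-2))*(2 - 1) + 2/3 = 10*1 + 2/3 = 10 + 2/3 = 32/3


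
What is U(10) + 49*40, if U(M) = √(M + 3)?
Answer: 1960 + √13 ≈ 1963.6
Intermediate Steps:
U(M) = √(3 + M)
U(10) + 49*40 = √(3 + 10) + 49*40 = √13 + 1960 = 1960 + √13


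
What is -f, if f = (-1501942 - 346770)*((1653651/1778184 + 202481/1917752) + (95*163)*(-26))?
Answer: -4406556672585620010538/5920340143 ≈ -7.4431e+11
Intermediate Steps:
f = 4406556672585620010538/5920340143 (f = -1848712*((1653651*(1/1778184) + 202481*(1/1917752)) + 15485*(-26)) = -1848712*((183739/197576 + 202481/1917752) - 402610) = -1848712*(24523201299/23681360572 - 402610) = -1848712*(-9534328056691621/23681360572) = 4406556672585620010538/5920340143 ≈ 7.4431e+11)
-f = -1*4406556672585620010538/5920340143 = -4406556672585620010538/5920340143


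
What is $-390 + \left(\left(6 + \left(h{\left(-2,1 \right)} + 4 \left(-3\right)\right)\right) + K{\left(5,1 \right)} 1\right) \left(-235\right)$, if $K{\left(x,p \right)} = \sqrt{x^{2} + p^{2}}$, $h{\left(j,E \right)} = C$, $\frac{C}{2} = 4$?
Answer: $-860 - 235 \sqrt{26} \approx -2058.3$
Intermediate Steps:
$C = 8$ ($C = 2 \cdot 4 = 8$)
$h{\left(j,E \right)} = 8$
$K{\left(x,p \right)} = \sqrt{p^{2} + x^{2}}$
$-390 + \left(\left(6 + \left(h{\left(-2,1 \right)} + 4 \left(-3\right)\right)\right) + K{\left(5,1 \right)} 1\right) \left(-235\right) = -390 + \left(\left(6 + \left(8 + 4 \left(-3\right)\right)\right) + \sqrt{1^{2} + 5^{2}} \cdot 1\right) \left(-235\right) = -390 + \left(\left(6 + \left(8 - 12\right)\right) + \sqrt{1 + 25} \cdot 1\right) \left(-235\right) = -390 + \left(\left(6 - 4\right) + \sqrt{26} \cdot 1\right) \left(-235\right) = -390 + \left(2 + \sqrt{26}\right) \left(-235\right) = -390 - \left(470 + 235 \sqrt{26}\right) = -860 - 235 \sqrt{26}$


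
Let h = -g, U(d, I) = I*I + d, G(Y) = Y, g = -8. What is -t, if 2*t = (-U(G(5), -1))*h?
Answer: 24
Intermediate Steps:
U(d, I) = d + I**2 (U(d, I) = I**2 + d = d + I**2)
h = 8 (h = -1*(-8) = 8)
t = -24 (t = (-(5 + (-1)**2)*8)/2 = (-(5 + 1)*8)/2 = (-1*6*8)/2 = (-6*8)/2 = (1/2)*(-48) = -24)
-t = -1*(-24) = 24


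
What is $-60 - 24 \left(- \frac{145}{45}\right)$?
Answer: $\frac{52}{3} \approx 17.333$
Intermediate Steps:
$-60 - 24 \left(- \frac{145}{45}\right) = -60 - 24 \left(\left(-145\right) \frac{1}{45}\right) = -60 - - \frac{232}{3} = -60 + \frac{232}{3} = \frac{52}{3}$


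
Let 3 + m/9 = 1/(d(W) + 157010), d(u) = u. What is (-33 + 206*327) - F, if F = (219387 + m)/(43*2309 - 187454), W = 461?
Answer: 311604418059574/4627915219 ≈ 67332.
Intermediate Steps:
m = -4251708/157471 (m = -27 + 9/(461 + 157010) = -27 + 9/157471 = -4251708/157471 ≈ -27.000)
F = -11514279523/4627915219 (F = (219387 - 4251708/157471)/(43*2309 - 187454) = 34542838569/(157471*(99287 - 187454)) = (34542838569/157471)/(-88167) = (34542838569/157471)*(-1/88167) = -11514279523/4627915219 ≈ -2.4880)
(-33 + 206*327) - F = (-33 + 206*327) - 1*(-11514279523/4627915219) = (-33 + 67362) + 11514279523/4627915219 = 67329 + 11514279523/4627915219 = 311604418059574/4627915219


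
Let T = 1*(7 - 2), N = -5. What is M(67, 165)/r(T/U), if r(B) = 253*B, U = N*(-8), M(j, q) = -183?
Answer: -1464/253 ≈ -5.7866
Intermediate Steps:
T = 5 (T = 1*5 = 5)
U = 40 (U = -5*(-8) = 40)
M(67, 165)/r(T/U) = -183/(253*(5/40)) = -183/(253*(5*(1/40))) = -183/(253*(⅛)) = -183/253/8 = -183*8/253 = -1464/253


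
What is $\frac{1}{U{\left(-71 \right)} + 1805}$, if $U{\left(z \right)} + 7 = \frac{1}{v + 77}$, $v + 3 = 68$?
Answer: $\frac{142}{255317} \approx 0.00055617$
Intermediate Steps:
$v = 65$ ($v = -3 + 68 = 65$)
$U{\left(z \right)} = - \frac{993}{142}$ ($U{\left(z \right)} = -7 + \frac{1}{65 + 77} = -7 + \frac{1}{142} = - \frac{993}{142}$)
$\frac{1}{U{\left(-71 \right)} + 1805} = \frac{1}{- \frac{993}{142} + 1805} = \frac{1}{\frac{255317}{142}} = \frac{142}{255317}$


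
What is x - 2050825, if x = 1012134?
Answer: -1038691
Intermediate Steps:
x - 2050825 = 1012134 - 2050825 = -1038691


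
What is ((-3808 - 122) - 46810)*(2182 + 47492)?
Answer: -2520458760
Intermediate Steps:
((-3808 - 122) - 46810)*(2182 + 47492) = (-3930 - 46810)*49674 = -50740*49674 = -2520458760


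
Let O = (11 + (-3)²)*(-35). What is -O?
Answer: 700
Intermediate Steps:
O = -700 (O = (11 + 9)*(-35) = 20*(-35) = -700)
-O = -1*(-700) = 700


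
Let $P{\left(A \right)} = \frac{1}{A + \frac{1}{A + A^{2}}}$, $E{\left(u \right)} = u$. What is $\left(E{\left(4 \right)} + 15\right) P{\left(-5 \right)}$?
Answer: $- \frac{380}{99} \approx -3.8384$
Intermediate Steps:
$\left(E{\left(4 \right)} + 15\right) P{\left(-5 \right)} = \left(4 + 15\right) \left(- \frac{5 \left(1 - 5\right)}{1 + \left(-5\right)^{2} + \left(-5\right)^{3}}\right) = 19 \left(\left(-5\right) \frac{1}{1 + 25 - 125} \left(-4\right)\right) = 19 \left(\left(-5\right) \frac{1}{-99} \left(-4\right)\right) = 19 \left(\left(-5\right) \left(- \frac{1}{99}\right) \left(-4\right)\right) = 19 \left(- \frac{20}{99}\right) = - \frac{380}{99}$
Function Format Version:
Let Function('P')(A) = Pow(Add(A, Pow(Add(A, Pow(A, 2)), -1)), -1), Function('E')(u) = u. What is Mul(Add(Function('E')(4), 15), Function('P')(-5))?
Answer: Rational(-380, 99) ≈ -3.8384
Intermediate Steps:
Mul(Add(Function('E')(4), 15), Function('P')(-5)) = Mul(Add(4, 15), Mul(-5, Pow(Add(1, Pow(-5, 2), Pow(-5, 3)), -1), Add(1, -5))) = Mul(19, Mul(-5, Pow(Add(1, 25, -125), -1), -4)) = Mul(19, Mul(-5, Pow(-99, -1), -4)) = Mul(19, Mul(-5, Rational(-1, 99), -4)) = Mul(19, Rational(-20, 99)) = Rational(-380, 99)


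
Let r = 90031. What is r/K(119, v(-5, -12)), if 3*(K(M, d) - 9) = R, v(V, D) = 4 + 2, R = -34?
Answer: -270093/7 ≈ -38585.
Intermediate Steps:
v(V, D) = 6
K(M, d) = -7/3 (K(M, d) = 9 + (⅓)*(-34) = 9 - 34/3 = -7/3)
r/K(119, v(-5, -12)) = 90031/(-7/3) = 90031*(-3/7) = -270093/7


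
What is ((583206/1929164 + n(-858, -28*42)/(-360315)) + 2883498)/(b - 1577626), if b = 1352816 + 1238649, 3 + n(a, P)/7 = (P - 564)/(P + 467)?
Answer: 78948688776412857967/27758386268501424870 ≈ 2.8441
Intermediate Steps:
n(a, P) = -21 + 7*(-564 + P)/(467 + P) (n(a, P) = -21 + 7*((P - 564)/(P + 467)) = -21 + 7*((-564 + P)/(467 + P)) = -21 + 7*(-564 + P)/(467 + P))
b = 2591465
((583206/1929164 + n(-858, -28*42)/(-360315)) + 2883498)/(b - 1577626) = ((583206/1929164 + (7*(-1965 - (-56)*42)/(467 - 28*42))/(-360315)) + 2883498)/(2591465 - 1577626) = ((583206*(1/1929164) + (7*(-1965 - 2*(-1176))/(467 - 1176))*(-1/360315)) + 2883498)/1013839 = ((291603/964582 + (7*(-1965 + 2352)/(-709))*(-1/360315)) + 2883498)*(1/1013839) = ((291603/964582 + (7*(-1/709)*387)*(-1/360315)) + 2883498)*(1/1013839) = ((291603/964582 - 2709/709*(-1/360315)) + 2883498)*(1/1013839) = ((291603/964582 + 301/28384815) + 2883498)*(1/1013839) = (8277387547627/27379481622330 + 2883498)*(1/1013839) = (78948688776412857967/27379481622330)*(1/1013839) = 78948688776412857967/27758386268501424870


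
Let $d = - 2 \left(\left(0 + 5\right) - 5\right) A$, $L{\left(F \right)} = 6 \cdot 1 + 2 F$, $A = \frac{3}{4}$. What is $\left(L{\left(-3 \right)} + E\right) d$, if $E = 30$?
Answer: $0$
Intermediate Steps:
$A = \frac{3}{4}$ ($A = 3 \cdot \frac{1}{4} = \frac{3}{4} \approx 0.75$)
$L{\left(F \right)} = 6 + 2 F$
$d = 0$ ($d = - 2 \left(\left(0 + 5\right) - 5\right) \frac{3}{4} = - 2 \left(5 - 5\right) \frac{3}{4} = \left(-2\right) 0 \cdot \frac{3}{4} = 0 \cdot \frac{3}{4} = 0$)
$\left(L{\left(-3 \right)} + E\right) d = \left(\left(6 + 2 \left(-3\right)\right) + 30\right) 0 = \left(\left(6 - 6\right) + 30\right) 0 = \left(0 + 30\right) 0 = 30 \cdot 0 = 0$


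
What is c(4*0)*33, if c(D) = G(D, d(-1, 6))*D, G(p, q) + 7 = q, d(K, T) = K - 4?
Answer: 0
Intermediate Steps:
d(K, T) = -4 + K
G(p, q) = -7 + q
c(D) = -12*D (c(D) = (-7 + (-4 - 1))*D = (-7 - 5)*D = -12*D)
c(4*0)*33 = -48*0*33 = -12*0*33 = 0*33 = 0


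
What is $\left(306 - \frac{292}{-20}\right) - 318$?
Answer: $\frac{13}{5} \approx 2.6$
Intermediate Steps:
$\left(306 - \frac{292}{-20}\right) - 318 = \left(306 - - \frac{73}{5}\right) - 318 = \left(306 + \frac{73}{5}\right) - 318 = \frac{1603}{5} - 318 = \frac{13}{5}$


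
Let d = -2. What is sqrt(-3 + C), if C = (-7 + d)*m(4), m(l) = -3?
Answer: 2*sqrt(6) ≈ 4.8990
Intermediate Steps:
C = 27 (C = (-7 - 2)*(-3) = -9*(-3) = 27)
sqrt(-3 + C) = sqrt(-3 + 27) = sqrt(24) = 2*sqrt(6)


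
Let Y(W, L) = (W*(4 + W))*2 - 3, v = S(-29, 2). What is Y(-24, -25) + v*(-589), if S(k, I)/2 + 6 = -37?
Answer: 51611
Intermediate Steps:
S(k, I) = -86 (S(k, I) = -12 + 2*(-37) = -12 - 74 = -86)
v = -86
Y(W, L) = -3 + 2*W*(4 + W) (Y(W, L) = 2*W*(4 + W) - 3 = -3 + 2*W*(4 + W))
Y(-24, -25) + v*(-589) = (-3 + 2*(-24)² + 8*(-24)) - 86*(-589) = (-3 + 2*576 - 192) + 50654 = (-3 + 1152 - 192) + 50654 = 957 + 50654 = 51611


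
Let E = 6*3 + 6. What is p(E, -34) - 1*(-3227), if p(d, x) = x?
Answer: 3193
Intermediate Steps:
E = 24 (E = 18 + 6 = 24)
p(E, -34) - 1*(-3227) = -34 - 1*(-3227) = -34 + 3227 = 3193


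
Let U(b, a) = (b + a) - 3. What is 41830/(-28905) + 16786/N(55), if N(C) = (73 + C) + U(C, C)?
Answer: 2022848/28905 ≈ 69.983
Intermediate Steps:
U(b, a) = -3 + a + b (U(b, a) = (a + b) - 3 = -3 + a + b)
N(C) = 70 + 3*C (N(C) = (73 + C) + (-3 + C + C) = (73 + C) + (-3 + 2*C) = 70 + 3*C)
41830/(-28905) + 16786/N(55) = 41830/(-28905) + 16786/(70 + 3*55) = 41830*(-1/28905) + 16786/(70 + 165) = -178/123 + 16786/235 = 2022848/28905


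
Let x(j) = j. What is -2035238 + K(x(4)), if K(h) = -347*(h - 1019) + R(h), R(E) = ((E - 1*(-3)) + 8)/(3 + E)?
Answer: -11781216/7 ≈ -1.6830e+6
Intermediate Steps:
R(E) = (11 + E)/(3 + E) (R(E) = ((E + 3) + 8)/(3 + E) = ((3 + E) + 8)/(3 + E) = (11 + E)/(3 + E))
K(h) = 353593 - 347*h + (11 + h)/(3 + h) (K(h) = -347*(h - 1019) + (11 + h)/(3 + h) = -347*(-1019 + h) + (11 + h)/(3 + h) = (353593 - 347*h) + (11 + h)/(3 + h) = 353593 - 347*h + (11 + h)/(3 + h))
-2035238 + K(x(4)) = -2035238 + (1060790 - 347*4² + 352553*4)/(3 + 4) = -2035238 + (1060790 - 347*16 + 1410212)/7 = -2035238 + (1060790 - 5552 + 1410212)/7 = -2035238 + (⅐)*2465450 = -2035238 + 2465450/7 = -11781216/7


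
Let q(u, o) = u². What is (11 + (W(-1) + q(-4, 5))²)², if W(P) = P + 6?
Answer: 204304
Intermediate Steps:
W(P) = 6 + P
(11 + (W(-1) + q(-4, 5))²)² = (11 + ((6 - 1) + (-4)²)²)² = (11 + (5 + 16)²)² = (11 + 21²)² = (11 + 441)² = 452² = 204304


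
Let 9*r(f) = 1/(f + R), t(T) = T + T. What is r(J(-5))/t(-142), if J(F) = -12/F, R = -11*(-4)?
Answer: -5/592992 ≈ -8.4318e-6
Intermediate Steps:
t(T) = 2*T
R = 44
r(f) = 1/(9*(44 + f)) (r(f) = 1/(9*(f + 44)) = 1/(9*(44 + f)))
r(J(-5))/t(-142) = (1/(9*(44 - 12/(-5))))/((2*(-142))) = (1/(9*(44 - 12*(-⅕))))/(-284) = (1/(9*(44 + 12/5)))*(-1/284) = (1/(9*(232/5)))*(-1/284) = ((⅑)*(5/232))*(-1/284) = (5/2088)*(-1/284) = -5/592992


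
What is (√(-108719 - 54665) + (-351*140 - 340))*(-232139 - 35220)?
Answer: 13228923320 - 534718*I*√40846 ≈ 1.3229e+10 - 1.0807e+8*I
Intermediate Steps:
(√(-108719 - 54665) + (-351*140 - 340))*(-232139 - 35220) = (√(-163384) + (-49140 - 340))*(-267359) = (2*I*√40846 - 49480)*(-267359) = (-49480 + 2*I*√40846)*(-267359) = 13228923320 - 534718*I*√40846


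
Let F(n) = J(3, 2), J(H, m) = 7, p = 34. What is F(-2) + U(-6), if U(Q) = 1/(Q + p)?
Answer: 197/28 ≈ 7.0357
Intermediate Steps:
F(n) = 7
U(Q) = 1/(34 + Q) (U(Q) = 1/(Q + 34) = 1/(34 + Q))
F(-2) + U(-6) = 7 + 1/(34 - 6) = 7 + 1/28 = 197/28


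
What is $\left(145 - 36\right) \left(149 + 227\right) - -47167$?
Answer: $88151$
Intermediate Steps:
$\left(145 - 36\right) \left(149 + 227\right) - -47167 = 109 \cdot 376 + 47167 = 40984 + 47167 = 88151$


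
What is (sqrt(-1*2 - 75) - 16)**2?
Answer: (16 - I*sqrt(77))**2 ≈ 179.0 - 280.8*I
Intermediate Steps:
(sqrt(-1*2 - 75) - 16)**2 = (sqrt(-2 - 75) - 16)**2 = (sqrt(-77) - 16)**2 = (I*sqrt(77) - 16)**2 = (-16 + I*sqrt(77))**2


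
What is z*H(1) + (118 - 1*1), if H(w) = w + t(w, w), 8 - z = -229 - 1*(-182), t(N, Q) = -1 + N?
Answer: 172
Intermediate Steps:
z = 55 (z = 8 - (-229 - 1*(-182)) = 8 - (-229 + 182) = 8 - 1*(-47) = 8 + 47 = 55)
H(w) = -1 + 2*w (H(w) = w + (-1 + w) = -1 + 2*w)
z*H(1) + (118 - 1*1) = 55*(-1 + 2*1) + (118 - 1*1) = 55*(-1 + 2) + (118 - 1) = 55*1 + 117 = 55 + 117 = 172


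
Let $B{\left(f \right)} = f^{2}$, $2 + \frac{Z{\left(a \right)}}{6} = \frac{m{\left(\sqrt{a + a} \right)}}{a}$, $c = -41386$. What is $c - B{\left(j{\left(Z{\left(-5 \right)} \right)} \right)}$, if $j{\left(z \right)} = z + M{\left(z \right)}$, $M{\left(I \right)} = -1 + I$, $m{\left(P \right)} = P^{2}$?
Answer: $-41387$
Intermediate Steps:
$Z{\left(a \right)} = 0$ ($Z{\left(a \right)} = -12 + 6 \frac{\left(\sqrt{a + a}\right)^{2}}{a} = -12 + 6 \frac{\left(\sqrt{2 a}\right)^{2}}{a} = -12 + 6 \frac{\left(\sqrt{2} \sqrt{a}\right)^{2}}{a} = -12 + 6 \frac{2 a}{a} = -12 + 6 \cdot 2 = -12 + 12 = 0$)
$j{\left(z \right)} = -1 + 2 z$ ($j{\left(z \right)} = z + \left(-1 + z\right) = -1 + 2 z$)
$c - B{\left(j{\left(Z{\left(-5 \right)} \right)} \right)} = -41386 - \left(-1 + 2 \cdot 0\right)^{2} = -41386 - \left(-1 + 0\right)^{2} = -41386 - \left(-1\right)^{2} = -41386 - 1 = -41387$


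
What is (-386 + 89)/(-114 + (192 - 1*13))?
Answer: -297/65 ≈ -4.5692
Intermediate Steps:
(-386 + 89)/(-114 + (192 - 1*13)) = -297/(-114 + (192 - 13)) = -297/(-114 + 179) = -297/65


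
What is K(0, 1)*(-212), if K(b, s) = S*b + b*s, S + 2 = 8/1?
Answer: 0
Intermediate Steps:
S = 6 (S = -2 + 8/1 = -2 + 8*1 = -2 + 8 = 6)
K(b, s) = 6*b + b*s
K(0, 1)*(-212) = (0*(6 + 1))*(-212) = (0*7)*(-212) = 0*(-212) = 0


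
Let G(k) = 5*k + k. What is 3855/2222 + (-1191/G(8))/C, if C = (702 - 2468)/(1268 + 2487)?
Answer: 1710670025/31392416 ≈ 54.493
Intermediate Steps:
G(k) = 6*k
C = -1766/3755 ≈ -0.47031
3855/2222 + (-1191/G(8))/C = 3855/2222 + (-1191/(6*8))/(-1766/3755) = 3855*(1/2222) - 1191/48*(-3755/1766) = 3855/2222 - 1191*1/48*(-3755/1766) = 3855/2222 - 397/16*(-3755/1766) = 3855/2222 + 1490735/28256 = 1710670025/31392416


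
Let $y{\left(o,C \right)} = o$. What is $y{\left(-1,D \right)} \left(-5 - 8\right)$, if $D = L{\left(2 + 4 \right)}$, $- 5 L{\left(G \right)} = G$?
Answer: $13$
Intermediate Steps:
$L{\left(G \right)} = - \frac{G}{5}$
$D = - \frac{6}{5}$ ($D = - \frac{2 + 4}{5} = \left(- \frac{1}{5}\right) 6 = - \frac{6}{5} \approx -1.2$)
$y{\left(-1,D \right)} \left(-5 - 8\right) = - (-5 - 8) = \left(-1\right) \left(-13\right) = 13$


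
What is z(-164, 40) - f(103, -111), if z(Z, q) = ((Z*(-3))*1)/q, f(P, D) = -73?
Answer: 853/10 ≈ 85.300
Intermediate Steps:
z(Z, q) = -3*Z/q (z(Z, q) = (-3*Z*1)/q = (-3*Z)/q = -3*Z/q)
z(-164, 40) - f(103, -111) = -3*(-164)/40 - 1*(-73) = -3*(-164)*1/40 + 73 = 123/10 + 73 = 853/10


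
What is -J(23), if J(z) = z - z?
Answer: 0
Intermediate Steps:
J(z) = 0
-J(23) = -1*0 = 0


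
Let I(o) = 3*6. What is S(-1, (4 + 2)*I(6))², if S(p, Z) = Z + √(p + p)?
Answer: (108 + I*√2)² ≈ 11662.0 + 305.47*I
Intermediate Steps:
I(o) = 18
S(p, Z) = Z + √2*√p (S(p, Z) = Z + √(2*p) = Z + √2*√p)
S(-1, (4 + 2)*I(6))² = ((4 + 2)*18 + √2*√(-1))² = (6*18 + √2*I)² = (108 + I*√2)²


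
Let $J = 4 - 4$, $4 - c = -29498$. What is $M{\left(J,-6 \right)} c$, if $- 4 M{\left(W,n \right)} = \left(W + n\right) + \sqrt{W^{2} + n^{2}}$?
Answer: $0$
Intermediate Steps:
$c = 29502$ ($c = 4 - -29498 = 4 + 29498 = 29502$)
$J = 0$ ($J = 4 - 4 = 0$)
$M{\left(W,n \right)} = - \frac{W}{4} - \frac{n}{4} - \frac{\sqrt{W^{2} + n^{2}}}{4}$ ($M{\left(W,n \right)} = - \frac{\left(W + n\right) + \sqrt{W^{2} + n^{2}}}{4} = - \frac{W + n + \sqrt{W^{2} + n^{2}}}{4} = - \frac{W}{4} - \frac{n}{4} - \frac{\sqrt{W^{2} + n^{2}}}{4}$)
$M{\left(J,-6 \right)} c = \left(\left(- \frac{1}{4}\right) 0 - - \frac{3}{2} - \frac{\sqrt{0^{2} + \left(-6\right)^{2}}}{4}\right) 29502 = \left(0 + \frac{3}{2} - \frac{\sqrt{0 + 36}}{4}\right) 29502 = \left(0 + \frac{3}{2} - \frac{\sqrt{36}}{4}\right) 29502 = \left(0 + \frac{3}{2} - \frac{3}{2}\right) 29502 = 0 \cdot 29502 = 0$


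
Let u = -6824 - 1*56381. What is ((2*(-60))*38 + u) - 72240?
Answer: -140005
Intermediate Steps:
u = -63205 (u = -6824 - 56381 = -63205)
((2*(-60))*38 + u) - 72240 = ((2*(-60))*38 - 63205) - 72240 = (-120*38 - 63205) - 72240 = (-4560 - 63205) - 72240 = -67765 - 72240 = -140005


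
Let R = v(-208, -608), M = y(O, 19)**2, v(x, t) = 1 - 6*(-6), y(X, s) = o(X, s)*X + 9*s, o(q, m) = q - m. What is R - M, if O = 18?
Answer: -23372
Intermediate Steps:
y(X, s) = 9*s + X*(X - s) (y(X, s) = (X - s)*X + 9*s = X*(X - s) + 9*s = 9*s + X*(X - s))
v(x, t) = 37 (v(x, t) = 1 + 36 = 37)
M = 23409 (M = (9*19 + 18*(18 - 1*19))**2 = (171 + 18*(18 - 19))**2 = (171 + 18*(-1))**2 = (171 - 18)**2 = 153**2 = 23409)
R = 37
R - M = 37 - 1*23409 = 37 - 23409 = -23372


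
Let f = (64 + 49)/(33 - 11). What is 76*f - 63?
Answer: 3601/11 ≈ 327.36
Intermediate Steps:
f = 113/22 ≈ 5.1364
76*f - 63 = 76*(113/22) - 63 = 4294/11 - 63 = 3601/11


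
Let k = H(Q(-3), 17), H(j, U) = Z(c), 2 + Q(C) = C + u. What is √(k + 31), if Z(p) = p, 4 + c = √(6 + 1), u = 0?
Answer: √(27 + √7) ≈ 5.4448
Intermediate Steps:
c = -4 + √7 (c = -4 + √(6 + 1) = -4 + √7 ≈ -1.3542)
Q(C) = -2 + C (Q(C) = -2 + (C + 0) = -2 + C)
H(j, U) = -4 + √7
k = -4 + √7 ≈ -1.3542
√(k + 31) = √((-4 + √7) + 31) = √(27 + √7)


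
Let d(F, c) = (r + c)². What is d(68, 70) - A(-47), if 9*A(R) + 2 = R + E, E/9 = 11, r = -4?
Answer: 39154/9 ≈ 4350.4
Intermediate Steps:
E = 99 (E = 9*11 = 99)
d(F, c) = (-4 + c)²
A(R) = 97/9 + R/9 (A(R) = -2/9 + (R + 99)/9 = -2/9 + (99 + R)/9 = -2/9 + (11 + R/9) = 97/9 + R/9)
d(68, 70) - A(-47) = (-4 + 70)² - (97/9 + (⅑)*(-47)) = 66² - (97/9 - 47/9) = 4356 - 1*50/9 = 4356 - 50/9 = 39154/9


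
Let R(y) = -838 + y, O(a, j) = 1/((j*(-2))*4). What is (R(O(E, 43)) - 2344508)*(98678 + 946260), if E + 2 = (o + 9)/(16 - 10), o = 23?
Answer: -421527479792725/172 ≈ -2.4507e+12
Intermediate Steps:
E = 10/3 (E = -2 + (23 + 9)/(16 - 10) = -2 + 32/6 = -2 + 32*(1/6) = -2 + 16/3 = 10/3 ≈ 3.3333)
O(a, j) = -1/(8*j) (O(a, j) = 1/(-2*j*4) = 1/(-8*j) = -1/(8*j))
(R(O(E, 43)) - 2344508)*(98678 + 946260) = ((-838 - 1/8/43) - 2344508)*(98678 + 946260) = ((-838 - 1/8*1/43) - 2344508)*1044938 = ((-838 - 1/344) - 2344508)*1044938 = (-288273/344 - 2344508)*1044938 = -806799025/344*1044938 = -421527479792725/172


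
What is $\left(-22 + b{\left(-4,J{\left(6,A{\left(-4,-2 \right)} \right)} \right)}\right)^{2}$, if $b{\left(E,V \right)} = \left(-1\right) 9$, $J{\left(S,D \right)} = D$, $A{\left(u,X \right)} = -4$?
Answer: $961$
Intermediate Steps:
$b{\left(E,V \right)} = -9$
$\left(-22 + b{\left(-4,J{\left(6,A{\left(-4,-2 \right)} \right)} \right)}\right)^{2} = \left(-22 - 9\right)^{2} = \left(-31\right)^{2} = 961$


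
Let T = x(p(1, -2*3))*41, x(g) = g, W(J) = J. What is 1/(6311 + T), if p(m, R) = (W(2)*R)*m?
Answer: 1/5819 ≈ 0.00017185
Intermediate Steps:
p(m, R) = 2*R*m (p(m, R) = (2*R)*m = 2*R*m)
T = -492 (T = (2*(-2*3)*1)*41 = (2*(-6)*1)*41 = -12*41 = -492)
1/(6311 + T) = 1/(6311 - 492) = 1/5819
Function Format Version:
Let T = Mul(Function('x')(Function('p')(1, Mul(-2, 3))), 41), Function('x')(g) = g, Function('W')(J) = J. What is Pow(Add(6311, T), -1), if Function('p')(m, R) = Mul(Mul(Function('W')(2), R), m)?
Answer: Rational(1, 5819) ≈ 0.00017185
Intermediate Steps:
Function('p')(m, R) = Mul(2, R, m) (Function('p')(m, R) = Mul(Mul(2, R), m) = Mul(2, R, m))
T = -492 (T = Mul(Mul(2, Mul(-2, 3), 1), 41) = Mul(Mul(2, -6, 1), 41) = Mul(-12, 41) = -492)
Pow(Add(6311, T), -1) = Pow(Add(6311, -492), -1) = Pow(5819, -1) = Rational(1, 5819)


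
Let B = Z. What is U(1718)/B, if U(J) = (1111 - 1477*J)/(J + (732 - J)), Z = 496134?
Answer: -2536375/363170088 ≈ -0.0069840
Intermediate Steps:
U(J) = 1111/732 - 1477*J/732 (U(J) = (1111 - 1477*J)/732 = (1111 - 1477*J)*(1/732) = 1111/732 - 1477*J/732)
B = 496134
U(1718)/B = (1111/732 - 1477/732*1718)/496134 = (1111/732 - 1268743/366)*(1/496134) = -2536375/732*1/496134 = -2536375/363170088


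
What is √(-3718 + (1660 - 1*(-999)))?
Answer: I*√1059 ≈ 32.542*I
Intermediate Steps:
√(-3718 + (1660 - 1*(-999))) = √(-3718 + (1660 + 999)) = √(-3718 + 2659) = √(-1059) = I*√1059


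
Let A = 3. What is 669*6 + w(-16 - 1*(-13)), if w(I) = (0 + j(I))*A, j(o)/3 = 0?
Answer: 4014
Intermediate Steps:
j(o) = 0 (j(o) = 3*0 = 0)
w(I) = 0 (w(I) = (0 + 0)*3 = 0*3 = 0)
669*6 + w(-16 - 1*(-13)) = 669*6 + 0 = 4014 + 0 = 4014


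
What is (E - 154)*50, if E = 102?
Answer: -2600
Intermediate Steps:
(E - 154)*50 = (102 - 154)*50 = -52*50 = -2600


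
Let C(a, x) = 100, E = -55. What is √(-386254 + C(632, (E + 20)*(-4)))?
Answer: 3*I*√42906 ≈ 621.41*I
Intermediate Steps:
√(-386254 + C(632, (E + 20)*(-4))) = √(-386254 + 100) = √(-386154) = 3*I*√42906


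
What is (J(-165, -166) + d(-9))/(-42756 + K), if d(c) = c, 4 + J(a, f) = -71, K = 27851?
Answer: 84/14905 ≈ 0.0056357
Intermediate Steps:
J(a, f) = -75 (J(a, f) = -4 - 71 = -75)
(J(-165, -166) + d(-9))/(-42756 + K) = (-75 - 9)/(-42756 + 27851) = -84/(-14905) = -84*(-1/14905) = 84/14905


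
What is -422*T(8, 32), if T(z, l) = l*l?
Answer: -432128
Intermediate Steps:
T(z, l) = l²
-422*T(8, 32) = -422*32² = -422*1024 = -432128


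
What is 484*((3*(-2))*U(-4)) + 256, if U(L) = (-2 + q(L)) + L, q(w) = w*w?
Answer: -28784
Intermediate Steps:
q(w) = w**2
U(L) = -2 + L + L**2 (U(L) = (-2 + L**2) + L = -2 + L + L**2)
484*((3*(-2))*U(-4)) + 256 = 484*((3*(-2))*(-2 - 4 + (-4)**2)) + 256 = 484*(-6*(-2 - 4 + 16)) + 256 = 484*(-6*10) + 256 = 484*(-60) + 256 = -29040 + 256 = -28784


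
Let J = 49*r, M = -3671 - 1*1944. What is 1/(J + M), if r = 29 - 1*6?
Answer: -1/4488 ≈ -0.00022282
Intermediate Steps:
r = 23 (r = 29 - 6 = 23)
M = -5615 (M = -3671 - 1944 = -5615)
J = 1127 (J = 49*23 = 1127)
1/(J + M) = 1/(1127 - 5615) = 1/(-4488) = -1/4488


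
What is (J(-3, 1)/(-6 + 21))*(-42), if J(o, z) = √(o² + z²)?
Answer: -14*√10/5 ≈ -8.8544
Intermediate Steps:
(J(-3, 1)/(-6 + 21))*(-42) = (√((-3)² + 1²)/(-6 + 21))*(-42) = (√(9 + 1)/15)*(-42) = (√10/15)*(-42) = -14*√10/5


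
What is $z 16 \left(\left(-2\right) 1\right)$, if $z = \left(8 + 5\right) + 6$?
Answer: $-608$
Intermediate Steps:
$z = 19$ ($z = 13 + 6 = 19$)
$z 16 \left(\left(-2\right) 1\right) = 19 \cdot 16 \left(\left(-2\right) 1\right) = 304 \left(-2\right) = -608$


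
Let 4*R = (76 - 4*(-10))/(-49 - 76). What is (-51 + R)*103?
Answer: -659612/125 ≈ -5276.9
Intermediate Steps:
R = -29/125 (R = ((76 - 4*(-10))/(-49 - 76))/4 = ((76 + 40)/(-125))/4 = (116*(-1/125))/4 = (1/4)*(-116/125) = -29/125 ≈ -0.23200)
(-51 + R)*103 = (-51 - 29/125)*103 = -6404/125*103 = -659612/125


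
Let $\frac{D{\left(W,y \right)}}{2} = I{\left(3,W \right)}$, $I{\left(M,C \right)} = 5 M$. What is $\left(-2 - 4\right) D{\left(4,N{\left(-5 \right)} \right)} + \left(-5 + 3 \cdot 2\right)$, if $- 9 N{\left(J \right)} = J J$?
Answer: $-179$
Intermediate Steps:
$N{\left(J \right)} = - \frac{J^{2}}{9}$ ($N{\left(J \right)} = - \frac{J J}{9} = - \frac{J^{2}}{9}$)
$D{\left(W,y \right)} = 30$ ($D{\left(W,y \right)} = 2 \cdot 5 \cdot 3 = 2 \cdot 15 = 30$)
$\left(-2 - 4\right) D{\left(4,N{\left(-5 \right)} \right)} + \left(-5 + 3 \cdot 2\right) = \left(-2 - 4\right) 30 + \left(-5 + 3 \cdot 2\right) = \left(-2 - 4\right) 30 + \left(-5 + 6\right) = \left(-6\right) 30 + 1 = -180 + 1 = -179$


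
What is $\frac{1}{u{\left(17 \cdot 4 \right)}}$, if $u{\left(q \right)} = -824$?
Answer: $- \frac{1}{824} \approx -0.0012136$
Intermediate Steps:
$\frac{1}{u{\left(17 \cdot 4 \right)}} = \frac{1}{-824} = - \frac{1}{824}$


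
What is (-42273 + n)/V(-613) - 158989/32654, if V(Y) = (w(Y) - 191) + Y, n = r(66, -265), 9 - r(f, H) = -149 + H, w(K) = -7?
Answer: 1237629821/26482394 ≈ 46.734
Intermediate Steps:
r(f, H) = 158 - H (r(f, H) = 9 - (-149 + H) = 9 + (149 - H) = 158 - H)
n = 423 (n = 158 - 1*(-265) = 158 + 265 = 423)
V(Y) = -198 + Y (V(Y) = (-7 - 191) + Y = -198 + Y)
(-42273 + n)/V(-613) - 158989/32654 = (-42273 + 423)/(-198 - 613) - 158989/32654 = -41850/(-811) - 158989*1/32654 = -41850*(-1/811) - 158989/32654 = 41850/811 - 158989/32654 = 1237629821/26482394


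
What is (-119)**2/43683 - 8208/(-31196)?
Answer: 200079155/340683717 ≈ 0.58729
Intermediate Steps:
(-119)**2/43683 - 8208/(-31196) = 14161*(1/43683) - 8208*(-1/31196) = 14161/43683 + 2052/7799 = 200079155/340683717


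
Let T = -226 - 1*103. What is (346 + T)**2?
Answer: 289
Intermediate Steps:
T = -329 (T = -226 - 103 = -329)
(346 + T)**2 = (346 - 329)**2 = 17**2 = 289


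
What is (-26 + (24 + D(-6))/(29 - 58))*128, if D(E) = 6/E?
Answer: -99456/29 ≈ -3429.5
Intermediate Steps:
(-26 + (24 + D(-6))/(29 - 58))*128 = (-26 + (24 + 6/(-6))/(29 - 58))*128 = (-26 + (24 + 6*(-⅙))/(-29))*128 = (-26 + (24 - 1)*(-1/29))*128 = (-26 + 23*(-1/29))*128 = (-26 - 23/29)*128 = -777/29*128 = -99456/29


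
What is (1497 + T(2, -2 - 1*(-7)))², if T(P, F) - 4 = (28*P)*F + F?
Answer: 3189796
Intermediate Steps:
T(P, F) = 4 + F + 28*F*P (T(P, F) = 4 + ((28*P)*F + F) = 4 + (28*F*P + F) = 4 + (F + 28*F*P) = 4 + F + 28*F*P)
(1497 + T(2, -2 - 1*(-7)))² = (1497 + (4 + (-2 - 1*(-7)) + 28*(-2 - 1*(-7))*2))² = (1497 + (4 + (-2 + 7) + 28*(-2 + 7)*2))² = (1497 + (4 + 5 + 28*5*2))² = (1497 + (4 + 5 + 280))² = (1497 + 289)² = 1786² = 3189796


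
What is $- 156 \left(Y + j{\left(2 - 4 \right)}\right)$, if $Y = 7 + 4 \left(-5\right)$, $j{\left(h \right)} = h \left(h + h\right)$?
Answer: $780$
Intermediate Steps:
$j{\left(h \right)} = 2 h^{2}$ ($j{\left(h \right)} = h 2 h = 2 h^{2}$)
$Y = -13$ ($Y = 7 - 20 = -13$)
$- 156 \left(Y + j{\left(2 - 4 \right)}\right) = - 156 \left(-13 + 2 \left(2 - 4\right)^{2}\right) = - 156 \left(-13 + 2 \left(-2\right)^{2}\right) = - 156 \left(-13 + 2 \cdot 4\right) = - 156 \left(-13 + 8\right) = \left(-156\right) \left(-5\right) = 780$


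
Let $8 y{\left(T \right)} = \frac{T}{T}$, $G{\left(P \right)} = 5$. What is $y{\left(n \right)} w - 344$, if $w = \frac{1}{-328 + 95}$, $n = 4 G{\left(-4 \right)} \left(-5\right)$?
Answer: $- \frac{641217}{1864} \approx -344.0$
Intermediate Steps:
$n = -100$ ($n = 4 \cdot 5 \left(-5\right) = 20 \left(-5\right) = -100$)
$y{\left(T \right)} = \frac{1}{8}$ ($y{\left(T \right)} = \frac{T \frac{1}{T}}{8} = \frac{1}{8} \cdot 1 = \frac{1}{8}$)
$w = - \frac{1}{233}$ ($w = \frac{1}{-233} = - \frac{1}{233} \approx -0.0042918$)
$y{\left(n \right)} w - 344 = \frac{1}{8} \left(- \frac{1}{233}\right) - 344 = - \frac{1}{1864} - 344 = - \frac{641217}{1864}$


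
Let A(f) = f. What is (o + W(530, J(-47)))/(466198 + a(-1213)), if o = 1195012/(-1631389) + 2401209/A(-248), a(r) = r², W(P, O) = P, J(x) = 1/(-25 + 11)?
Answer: -3703172542117/783909521659624 ≈ -0.0047240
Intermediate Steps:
J(x) = -1/14 (J(x) = 1/(-14) = -1/14)
o = -3917602312277/404584472 (o = 1195012/(-1631389) + 2401209/(-248) = 1195012*(-1/1631389) + 2401209*(-1/248) = -1195012/1631389 - 2401209/248 = -3917602312277/404584472 ≈ -9683.0)
(o + W(530, J(-47)))/(466198 + a(-1213)) = (-3917602312277/404584472 + 530)/(466198 + (-1213)²) = -3703172542117/(404584472*(466198 + 1471369)) = -3703172542117/404584472/1937567 = -3703172542117/404584472*1/1937567 = -3703172542117/783909521659624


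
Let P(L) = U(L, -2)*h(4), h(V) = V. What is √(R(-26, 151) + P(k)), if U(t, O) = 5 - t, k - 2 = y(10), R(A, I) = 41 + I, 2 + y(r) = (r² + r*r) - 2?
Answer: 2*I*√145 ≈ 24.083*I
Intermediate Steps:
y(r) = -4 + 2*r² (y(r) = -2 + ((r² + r*r) - 2) = -2 + ((r² + r²) - 2) = -2 + (2*r² - 2) = -2 + (-2 + 2*r²) = -4 + 2*r²)
k = 198 (k = 2 + (-4 + 2*10²) = 2 + (-4 + 2*100) = 2 + (-4 + 200) = 2 + 196 = 198)
P(L) = 20 - 4*L (P(L) = (5 - L)*4 = 20 - 4*L)
√(R(-26, 151) + P(k)) = √((41 + 151) + (20 - 4*198)) = √(192 + (20 - 792)) = √(192 - 772) = √(-580) = 2*I*√145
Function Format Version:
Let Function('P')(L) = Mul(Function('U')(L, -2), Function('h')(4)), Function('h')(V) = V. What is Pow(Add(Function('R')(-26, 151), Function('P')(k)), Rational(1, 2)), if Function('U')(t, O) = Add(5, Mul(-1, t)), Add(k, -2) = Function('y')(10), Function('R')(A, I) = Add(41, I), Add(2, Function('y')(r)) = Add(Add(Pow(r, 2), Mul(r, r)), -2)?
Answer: Mul(2, I, Pow(145, Rational(1, 2))) ≈ Mul(24.083, I)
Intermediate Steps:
Function('y')(r) = Add(-4, Mul(2, Pow(r, 2))) (Function('y')(r) = Add(-2, Add(Add(Pow(r, 2), Mul(r, r)), -2)) = Add(-2, Add(Add(Pow(r, 2), Pow(r, 2)), -2)) = Add(-2, Add(Mul(2, Pow(r, 2)), -2)) = Add(-2, Add(-2, Mul(2, Pow(r, 2)))) = Add(-4, Mul(2, Pow(r, 2))))
k = 198 (k = Add(2, Add(-4, Mul(2, Pow(10, 2)))) = Add(2, Add(-4, Mul(2, 100))) = Add(2, Add(-4, 200)) = Add(2, 196) = 198)
Function('P')(L) = Add(20, Mul(-4, L)) (Function('P')(L) = Mul(Add(5, Mul(-1, L)), 4) = Add(20, Mul(-4, L)))
Pow(Add(Function('R')(-26, 151), Function('P')(k)), Rational(1, 2)) = Pow(Add(Add(41, 151), Add(20, Mul(-4, 198))), Rational(1, 2)) = Pow(Add(192, Add(20, -792)), Rational(1, 2)) = Pow(Add(192, -772), Rational(1, 2)) = Pow(-580, Rational(1, 2)) = Mul(2, I, Pow(145, Rational(1, 2)))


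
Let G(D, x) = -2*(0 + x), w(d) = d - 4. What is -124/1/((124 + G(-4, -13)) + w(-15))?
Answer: -16244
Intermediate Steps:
w(d) = -4 + d
G(D, x) = -2*x
-124/1/((124 + G(-4, -13)) + w(-15)) = -124/1/((124 - 2*(-13)) + (-4 - 15)) = -124/1/((124 + 26) - 19) = -124/1/(150 - 19) = -124/1/131 = -124/(1/131) = 131*(-124) = -16244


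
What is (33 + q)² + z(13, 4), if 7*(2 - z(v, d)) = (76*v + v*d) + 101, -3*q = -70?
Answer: 27112/9 ≈ 3012.4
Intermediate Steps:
q = 70/3 (q = -⅓*(-70) = 70/3 ≈ 23.333)
z(v, d) = -87/7 - 76*v/7 - d*v/7 (z(v, d) = 2 - ((76*v + v*d) + 101)/7 = 2 - ((76*v + d*v) + 101)/7 = 2 - (101 + 76*v + d*v)/7 = 2 + (-101/7 - 76*v/7 - d*v/7) = -87/7 - 76*v/7 - d*v/7)
(33 + q)² + z(13, 4) = (33 + 70/3)² + (-87/7 - 76/7*13 - ⅐*4*13) = (169/3)² + (-87/7 - 988/7 - 52/7) = 28561/9 - 161 = 27112/9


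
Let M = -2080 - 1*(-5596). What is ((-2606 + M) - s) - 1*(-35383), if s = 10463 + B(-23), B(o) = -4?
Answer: 25834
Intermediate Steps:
M = 3516 (M = -2080 + 5596 = 3516)
s = 10459 (s = 10463 - 4 = 10459)
((-2606 + M) - s) - 1*(-35383) = ((-2606 + 3516) - 1*10459) - 1*(-35383) = (910 - 10459) + 35383 = -9549 + 35383 = 25834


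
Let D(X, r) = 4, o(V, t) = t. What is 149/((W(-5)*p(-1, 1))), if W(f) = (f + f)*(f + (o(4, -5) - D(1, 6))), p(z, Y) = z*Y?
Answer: -149/140 ≈ -1.0643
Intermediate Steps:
p(z, Y) = Y*z
W(f) = 2*f*(-9 + f) (W(f) = (f + f)*(f + (-5 - 1*4)) = (2*f)*(f + (-5 - 4)) = (2*f)*(f - 9) = (2*f)*(-9 + f) = 2*f*(-9 + f))
149/((W(-5)*p(-1, 1))) = 149/(((2*(-5)*(-9 - 5))*(1*(-1)))) = 149/(((2*(-5)*(-14))*(-1))) = 149/((140*(-1))) = 149/(-140) = 149*(-1/140) = -149/140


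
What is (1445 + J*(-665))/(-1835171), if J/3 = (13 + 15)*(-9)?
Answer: -504185/1835171 ≈ -0.27473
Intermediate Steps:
J = -756 (J = 3*((13 + 15)*(-9)) = 3*(28*(-9)) = 3*(-252) = -756)
(1445 + J*(-665))/(-1835171) = (1445 - 756*(-665))/(-1835171) = (1445 + 502740)*(-1/1835171) = 504185*(-1/1835171) = -504185/1835171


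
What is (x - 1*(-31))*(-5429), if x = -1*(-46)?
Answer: -418033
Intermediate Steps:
x = 46
(x - 1*(-31))*(-5429) = (46 - 1*(-31))*(-5429) = (46 + 31)*(-5429) = 77*(-5429) = -418033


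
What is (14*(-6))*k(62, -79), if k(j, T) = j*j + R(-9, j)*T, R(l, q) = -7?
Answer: -369348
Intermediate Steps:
k(j, T) = j² - 7*T (k(j, T) = j*j - 7*T = j² - 7*T)
(14*(-6))*k(62, -79) = (14*(-6))*(62² - 7*(-79)) = -84*(3844 + 553) = -84*4397 = -369348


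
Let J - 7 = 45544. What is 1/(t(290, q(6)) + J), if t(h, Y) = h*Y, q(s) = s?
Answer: 1/47291 ≈ 2.1146e-5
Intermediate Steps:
J = 45551 (J = 7 + 45544 = 45551)
t(h, Y) = Y*h
1/(t(290, q(6)) + J) = 1/(6*290 + 45551) = 1/(1740 + 45551) = 1/47291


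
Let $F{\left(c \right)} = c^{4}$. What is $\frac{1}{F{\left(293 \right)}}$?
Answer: $\frac{1}{7370050801} \approx 1.3568 \cdot 10^{-10}$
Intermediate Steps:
$\frac{1}{F{\left(293 \right)}} = \frac{1}{293^{4}} = \frac{1}{7370050801}$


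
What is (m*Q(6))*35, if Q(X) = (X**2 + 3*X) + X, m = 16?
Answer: 33600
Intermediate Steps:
Q(X) = X**2 + 4*X
(m*Q(6))*35 = (16*(6*(4 + 6)))*35 = (16*(6*10))*35 = (16*60)*35 = 960*35 = 33600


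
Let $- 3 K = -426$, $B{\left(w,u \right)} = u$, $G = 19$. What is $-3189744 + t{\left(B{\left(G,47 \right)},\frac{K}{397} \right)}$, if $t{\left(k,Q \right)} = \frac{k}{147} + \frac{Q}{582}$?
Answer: $- \frac{18056574385910}{5660823} \approx -3.1897 \cdot 10^{6}$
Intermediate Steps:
$K = 142$ ($K = \left(- \frac{1}{3}\right) \left(-426\right) = 142$)
$t{\left(k,Q \right)} = \frac{k}{147} + \frac{Q}{582}$ ($t{\left(k,Q \right)} = k \frac{1}{147} + Q \frac{1}{582} = \frac{k}{147} + \frac{Q}{582}$)
$-3189744 + t{\left(B{\left(G,47 \right)},\frac{K}{397} \right)} = -3189744 + \left(\frac{1}{147} \cdot 47 + \frac{142 \cdot \frac{1}{397}}{582}\right) = -3189744 + \left(\frac{47}{147} + \frac{142 \cdot \frac{1}{397}}{582}\right) = -3189744 + \left(\frac{47}{147} + \frac{1}{582} \cdot \frac{142}{397}\right) = -3189744 + \left(\frac{47}{147} + \frac{71}{115527}\right) = -3189744 + \frac{1813402}{5660823} = - \frac{18056574385910}{5660823}$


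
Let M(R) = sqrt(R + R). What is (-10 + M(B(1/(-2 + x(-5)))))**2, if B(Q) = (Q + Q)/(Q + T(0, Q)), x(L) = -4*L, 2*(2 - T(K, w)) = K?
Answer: 3704/37 - 40*sqrt(37)/37 ≈ 93.532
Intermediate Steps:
T(K, w) = 2 - K/2
B(Q) = 2*Q/(2 + Q) (B(Q) = (Q + Q)/(Q + (2 - 1/2*0)) = (2*Q)/(Q + (2 + 0)) = (2*Q)/(Q + 2) = (2*Q)/(2 + Q) = 2*Q/(2 + Q))
M(R) = sqrt(2)*sqrt(R) (M(R) = sqrt(2*R) = sqrt(2)*sqrt(R))
(-10 + M(B(1/(-2 + x(-5)))))**2 = (-10 + sqrt(2)*sqrt(2/((-2 - 4*(-5))*(2 + 1/(-2 - 4*(-5))))))**2 = (-10 + sqrt(2)*sqrt(2/((-2 + 20)*(2 + 1/(-2 + 20)))))**2 = (-10 + sqrt(2)*sqrt(2/(18*(2 + 1/18))))**2 = (-10 + sqrt(2)*sqrt(2*(1/18)/(2 + 1/18)))**2 = (-10 + sqrt(2)*sqrt(2*(1/18)/(37/18)))**2 = (-10 + sqrt(2)*sqrt(2*(1/18)*(18/37)))**2 = (-10 + sqrt(2)*sqrt(2/37))**2 = (-10 + sqrt(2)*(sqrt(74)/37))**2 = (-10 + 2*sqrt(37)/37)**2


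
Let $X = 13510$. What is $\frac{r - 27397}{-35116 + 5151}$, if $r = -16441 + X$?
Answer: $\frac{30328}{29965} \approx 1.0121$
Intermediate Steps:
$r = -2931$ ($r = -16441 + 13510 = -2931$)
$\frac{r - 27397}{-35116 + 5151} = \frac{-2931 - 27397}{-35116 + 5151} = - \frac{30328}{-29965} = \left(-30328\right) \left(- \frac{1}{29965}\right) = \frac{30328}{29965}$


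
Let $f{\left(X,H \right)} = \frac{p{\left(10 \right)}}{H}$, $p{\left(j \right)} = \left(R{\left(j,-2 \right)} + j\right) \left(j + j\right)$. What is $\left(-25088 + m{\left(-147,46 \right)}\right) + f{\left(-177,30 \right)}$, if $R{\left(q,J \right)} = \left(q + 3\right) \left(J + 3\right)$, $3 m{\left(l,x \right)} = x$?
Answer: $- \frac{75172}{3} \approx -25057.0$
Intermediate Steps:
$m{\left(l,x \right)} = \frac{x}{3}$
$R{\left(q,J \right)} = \left(3 + J\right) \left(3 + q\right)$ ($R{\left(q,J \right)} = \left(3 + q\right) \left(3 + J\right) = \left(3 + J\right) \left(3 + q\right)$)
$p{\left(j \right)} = 2 j \left(3 + 2 j\right)$ ($p{\left(j \right)} = \left(\left(9 + 3 \left(-2\right) + 3 j - 2 j\right) + j\right) \left(j + j\right) = \left(\left(9 - 6 + 3 j - 2 j\right) + j\right) 2 j = \left(\left(3 + j\right) + j\right) 2 j = \left(3 + 2 j\right) 2 j = 2 j \left(3 + 2 j\right)$)
$f{\left(X,H \right)} = \frac{460}{H}$ ($f{\left(X,H \right)} = \frac{2 \cdot 10 \left(3 + 2 \cdot 10\right)}{H} = \frac{2 \cdot 10 \left(3 + 20\right)}{H} = \frac{2 \cdot 10 \cdot 23}{H} = \frac{460}{H}$)
$\left(-25088 + m{\left(-147,46 \right)}\right) + f{\left(-177,30 \right)} = \left(-25088 + \frac{1}{3} \cdot 46\right) + \frac{460}{30} = \left(-25088 + \frac{46}{3}\right) + 460 \cdot \frac{1}{30} = - \frac{75218}{3} + \frac{46}{3} = - \frac{75172}{3}$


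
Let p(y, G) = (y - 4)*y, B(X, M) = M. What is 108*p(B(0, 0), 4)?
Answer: 0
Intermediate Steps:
p(y, G) = y*(-4 + y) (p(y, G) = (-4 + y)*y = y*(-4 + y))
108*p(B(0, 0), 4) = 108*(0*(-4 + 0)) = 108*(0*(-4)) = 108*0 = 0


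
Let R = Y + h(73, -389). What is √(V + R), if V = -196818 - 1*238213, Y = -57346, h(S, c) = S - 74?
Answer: I*√492378 ≈ 701.7*I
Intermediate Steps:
h(S, c) = -74 + S
V = -435031 (V = -196818 - 238213 = -435031)
R = -57347 (R = -57346 + (-74 + 73) = -57346 - 1 = -57347)
√(V + R) = √(-435031 - 57347) = √(-492378) = I*√492378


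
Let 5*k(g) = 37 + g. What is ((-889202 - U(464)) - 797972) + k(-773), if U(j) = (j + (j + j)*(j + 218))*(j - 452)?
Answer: -46438206/5 ≈ -9.2876e+6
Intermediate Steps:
k(g) = 37/5 + g/5 (k(g) = (37 + g)/5 = 37/5 + g/5)
U(j) = (-452 + j)*(j + 2*j*(218 + j)) (U(j) = (j + (2*j)*(218 + j))*(-452 + j) = (j + 2*j*(218 + j))*(-452 + j) = (-452 + j)*(j + 2*j*(218 + j)))
((-889202 - U(464)) - 797972) + k(-773) = ((-889202 - 464*(-197524 - 467*464 + 2*464²)) - 797972) + (37/5 + (⅕)*(-773)) = ((-889202 - 464*(-197524 - 216688 + 2*215296)) - 797972) + (37/5 - 773/5) = ((-889202 - 464*(-197524 - 216688 + 430592)) - 797972) - 736/5 = ((-889202 - 464*16380) - 797972) - 736/5 = ((-889202 - 1*7600320) - 797972) - 736/5 = ((-889202 - 7600320) - 797972) - 736/5 = (-8489522 - 797972) - 736/5 = -9287494 - 736/5 = -46438206/5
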